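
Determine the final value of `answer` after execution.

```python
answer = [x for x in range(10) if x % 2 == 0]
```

Let's trace through this code step by step.

Initialize: answer = [x for x in range(10) if x % 2 == 0]

After execution: answer = [0, 2, 4, 6, 8]
[0, 2, 4, 6, 8]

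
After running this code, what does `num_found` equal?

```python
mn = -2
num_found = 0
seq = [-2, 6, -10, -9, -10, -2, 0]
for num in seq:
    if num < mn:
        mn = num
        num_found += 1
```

Let's trace through this code step by step.

Initialize: mn = -2
Initialize: num_found = 0
Initialize: seq = [-2, 6, -10, -9, -10, -2, 0]
Entering loop: for num in seq:

After execution: num_found = 1
1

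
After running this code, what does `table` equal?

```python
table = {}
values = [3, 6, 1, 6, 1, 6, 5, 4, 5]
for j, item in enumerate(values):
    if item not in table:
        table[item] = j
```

Let's trace through this code step by step.

Initialize: table = {}
Initialize: values = [3, 6, 1, 6, 1, 6, 5, 4, 5]
Entering loop: for j, item in enumerate(values):

After execution: table = {3: 0, 6: 1, 1: 2, 5: 6, 4: 7}
{3: 0, 6: 1, 1: 2, 5: 6, 4: 7}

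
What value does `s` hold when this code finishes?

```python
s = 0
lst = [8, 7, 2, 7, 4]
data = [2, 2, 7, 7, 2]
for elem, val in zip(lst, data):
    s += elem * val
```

Let's trace through this code step by step.

Initialize: s = 0
Initialize: lst = [8, 7, 2, 7, 4]
Initialize: data = [2, 2, 7, 7, 2]
Entering loop: for elem, val in zip(lst, data):

After execution: s = 101
101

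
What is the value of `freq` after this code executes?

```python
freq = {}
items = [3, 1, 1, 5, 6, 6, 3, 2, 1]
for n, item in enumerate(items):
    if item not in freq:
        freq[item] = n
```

Let's trace through this code step by step.

Initialize: freq = {}
Initialize: items = [3, 1, 1, 5, 6, 6, 3, 2, 1]
Entering loop: for n, item in enumerate(items):

After execution: freq = {3: 0, 1: 1, 5: 3, 6: 4, 2: 7}
{3: 0, 1: 1, 5: 3, 6: 4, 2: 7}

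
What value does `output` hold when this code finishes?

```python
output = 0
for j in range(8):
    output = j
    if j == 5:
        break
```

Let's trace through this code step by step.

Initialize: output = 0
Entering loop: for j in range(8):

After execution: output = 5
5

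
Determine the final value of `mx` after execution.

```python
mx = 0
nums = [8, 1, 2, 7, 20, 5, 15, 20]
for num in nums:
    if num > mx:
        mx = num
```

Let's trace through this code step by step.

Initialize: mx = 0
Initialize: nums = [8, 1, 2, 7, 20, 5, 15, 20]
Entering loop: for num in nums:

After execution: mx = 20
20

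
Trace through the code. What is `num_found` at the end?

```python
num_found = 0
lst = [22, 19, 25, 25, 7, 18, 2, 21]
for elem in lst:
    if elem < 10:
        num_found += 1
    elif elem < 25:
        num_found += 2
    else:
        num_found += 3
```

Let's trace through this code step by step.

Initialize: num_found = 0
Initialize: lst = [22, 19, 25, 25, 7, 18, 2, 21]
Entering loop: for elem in lst:

After execution: num_found = 16
16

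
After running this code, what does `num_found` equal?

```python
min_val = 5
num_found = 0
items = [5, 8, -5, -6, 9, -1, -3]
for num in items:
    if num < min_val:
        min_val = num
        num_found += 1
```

Let's trace through this code step by step.

Initialize: min_val = 5
Initialize: num_found = 0
Initialize: items = [5, 8, -5, -6, 9, -1, -3]
Entering loop: for num in items:

After execution: num_found = 2
2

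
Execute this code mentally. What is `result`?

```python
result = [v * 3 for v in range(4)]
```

Let's trace through this code step by step.

Initialize: result = [v * 3 for v in range(4)]

After execution: result = [0, 3, 6, 9]
[0, 3, 6, 9]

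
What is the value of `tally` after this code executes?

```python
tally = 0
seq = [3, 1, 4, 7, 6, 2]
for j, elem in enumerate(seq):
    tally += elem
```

Let's trace through this code step by step.

Initialize: tally = 0
Initialize: seq = [3, 1, 4, 7, 6, 2]
Entering loop: for j, elem in enumerate(seq):

After execution: tally = 23
23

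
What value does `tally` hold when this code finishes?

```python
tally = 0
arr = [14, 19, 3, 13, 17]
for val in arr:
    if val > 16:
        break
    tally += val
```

Let's trace through this code step by step.

Initialize: tally = 0
Initialize: arr = [14, 19, 3, 13, 17]
Entering loop: for val in arr:

After execution: tally = 14
14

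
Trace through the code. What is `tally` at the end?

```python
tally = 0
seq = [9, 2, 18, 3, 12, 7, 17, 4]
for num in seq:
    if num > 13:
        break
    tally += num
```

Let's trace through this code step by step.

Initialize: tally = 0
Initialize: seq = [9, 2, 18, 3, 12, 7, 17, 4]
Entering loop: for num in seq:

After execution: tally = 11
11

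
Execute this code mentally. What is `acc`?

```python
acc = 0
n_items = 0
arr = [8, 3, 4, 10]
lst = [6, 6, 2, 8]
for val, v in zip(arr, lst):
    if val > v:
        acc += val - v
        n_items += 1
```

Let's trace through this code step by step.

Initialize: acc = 0
Initialize: n_items = 0
Initialize: arr = [8, 3, 4, 10]
Initialize: lst = [6, 6, 2, 8]
Entering loop: for val, v in zip(arr, lst):

After execution: acc = 6
6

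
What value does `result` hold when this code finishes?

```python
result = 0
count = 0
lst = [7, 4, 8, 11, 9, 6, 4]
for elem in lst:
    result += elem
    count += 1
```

Let's trace through this code step by step.

Initialize: result = 0
Initialize: count = 0
Initialize: lst = [7, 4, 8, 11, 9, 6, 4]
Entering loop: for elem in lst:

After execution: result = 49
49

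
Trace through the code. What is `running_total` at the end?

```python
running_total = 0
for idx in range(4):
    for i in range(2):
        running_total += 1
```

Let's trace through this code step by step.

Initialize: running_total = 0
Entering loop: for idx in range(4):

After execution: running_total = 8
8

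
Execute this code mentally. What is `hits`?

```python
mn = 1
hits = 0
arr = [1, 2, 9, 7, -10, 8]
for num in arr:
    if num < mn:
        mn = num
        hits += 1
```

Let's trace through this code step by step.

Initialize: mn = 1
Initialize: hits = 0
Initialize: arr = [1, 2, 9, 7, -10, 8]
Entering loop: for num in arr:

After execution: hits = 1
1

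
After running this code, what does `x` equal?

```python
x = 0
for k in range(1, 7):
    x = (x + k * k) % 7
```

Let's trace through this code step by step.

Initialize: x = 0
Entering loop: for k in range(1, 7):

After execution: x = 0
0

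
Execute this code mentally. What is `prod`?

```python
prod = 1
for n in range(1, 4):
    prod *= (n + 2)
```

Let's trace through this code step by step.

Initialize: prod = 1
Entering loop: for n in range(1, 4):

After execution: prod = 60
60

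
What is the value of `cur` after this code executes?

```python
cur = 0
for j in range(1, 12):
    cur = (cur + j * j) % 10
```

Let's trace through this code step by step.

Initialize: cur = 0
Entering loop: for j in range(1, 12):

After execution: cur = 6
6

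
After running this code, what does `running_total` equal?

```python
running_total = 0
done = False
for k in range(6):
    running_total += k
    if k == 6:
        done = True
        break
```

Let's trace through this code step by step.

Initialize: running_total = 0
Initialize: done = False
Entering loop: for k in range(6):

After execution: running_total = 15
15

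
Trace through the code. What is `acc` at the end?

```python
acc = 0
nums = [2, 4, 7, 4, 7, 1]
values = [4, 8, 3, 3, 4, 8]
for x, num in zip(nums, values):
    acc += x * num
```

Let's trace through this code step by step.

Initialize: acc = 0
Initialize: nums = [2, 4, 7, 4, 7, 1]
Initialize: values = [4, 8, 3, 3, 4, 8]
Entering loop: for x, num in zip(nums, values):

After execution: acc = 109
109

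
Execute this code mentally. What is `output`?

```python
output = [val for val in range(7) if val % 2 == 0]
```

Let's trace through this code step by step.

Initialize: output = [val for val in range(7) if val % 2 == 0]

After execution: output = [0, 2, 4, 6]
[0, 2, 4, 6]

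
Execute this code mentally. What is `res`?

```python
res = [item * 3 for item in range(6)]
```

Let's trace through this code step by step.

Initialize: res = [item * 3 for item in range(6)]

After execution: res = [0, 3, 6, 9, 12, 15]
[0, 3, 6, 9, 12, 15]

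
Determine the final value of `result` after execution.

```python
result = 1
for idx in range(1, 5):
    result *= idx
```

Let's trace through this code step by step.

Initialize: result = 1
Entering loop: for idx in range(1, 5):

After execution: result = 24
24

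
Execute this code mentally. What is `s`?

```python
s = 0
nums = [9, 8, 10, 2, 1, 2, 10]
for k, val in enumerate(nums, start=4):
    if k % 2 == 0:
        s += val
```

Let's trace through this code step by step.

Initialize: s = 0
Initialize: nums = [9, 8, 10, 2, 1, 2, 10]
Entering loop: for k, val in enumerate(nums, start=4):

After execution: s = 30
30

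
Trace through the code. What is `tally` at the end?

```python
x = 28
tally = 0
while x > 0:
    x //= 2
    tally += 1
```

Let's trace through this code step by step.

Initialize: x = 28
Initialize: tally = 0
Entering loop: while x > 0:

After execution: tally = 5
5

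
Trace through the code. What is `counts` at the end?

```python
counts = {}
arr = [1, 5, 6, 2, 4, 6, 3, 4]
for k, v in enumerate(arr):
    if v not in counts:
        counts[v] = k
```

Let's trace through this code step by step.

Initialize: counts = {}
Initialize: arr = [1, 5, 6, 2, 4, 6, 3, 4]
Entering loop: for k, v in enumerate(arr):

After execution: counts = {1: 0, 5: 1, 6: 2, 2: 3, 4: 4, 3: 6}
{1: 0, 5: 1, 6: 2, 2: 3, 4: 4, 3: 6}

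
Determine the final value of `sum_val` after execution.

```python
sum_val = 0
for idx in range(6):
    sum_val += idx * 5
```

Let's trace through this code step by step.

Initialize: sum_val = 0
Entering loop: for idx in range(6):

After execution: sum_val = 75
75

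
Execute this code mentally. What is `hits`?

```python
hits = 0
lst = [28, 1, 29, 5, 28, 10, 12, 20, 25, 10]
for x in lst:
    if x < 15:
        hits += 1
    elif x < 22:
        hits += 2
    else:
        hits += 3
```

Let's trace through this code step by step.

Initialize: hits = 0
Initialize: lst = [28, 1, 29, 5, 28, 10, 12, 20, 25, 10]
Entering loop: for x in lst:

After execution: hits = 19
19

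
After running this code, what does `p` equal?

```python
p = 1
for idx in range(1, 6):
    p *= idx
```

Let's trace through this code step by step.

Initialize: p = 1
Entering loop: for idx in range(1, 6):

After execution: p = 120
120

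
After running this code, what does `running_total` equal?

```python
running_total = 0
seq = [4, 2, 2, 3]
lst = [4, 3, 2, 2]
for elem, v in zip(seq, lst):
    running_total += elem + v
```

Let's trace through this code step by step.

Initialize: running_total = 0
Initialize: seq = [4, 2, 2, 3]
Initialize: lst = [4, 3, 2, 2]
Entering loop: for elem, v in zip(seq, lst):

After execution: running_total = 22
22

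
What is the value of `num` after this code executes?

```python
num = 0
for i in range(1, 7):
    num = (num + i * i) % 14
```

Let's trace through this code step by step.

Initialize: num = 0
Entering loop: for i in range(1, 7):

After execution: num = 7
7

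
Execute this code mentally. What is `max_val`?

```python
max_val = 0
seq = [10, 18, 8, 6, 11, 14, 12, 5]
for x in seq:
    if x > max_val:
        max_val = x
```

Let's trace through this code step by step.

Initialize: max_val = 0
Initialize: seq = [10, 18, 8, 6, 11, 14, 12, 5]
Entering loop: for x in seq:

After execution: max_val = 18
18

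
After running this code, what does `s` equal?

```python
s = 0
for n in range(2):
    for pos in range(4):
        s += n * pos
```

Let's trace through this code step by step.

Initialize: s = 0
Entering loop: for n in range(2):

After execution: s = 6
6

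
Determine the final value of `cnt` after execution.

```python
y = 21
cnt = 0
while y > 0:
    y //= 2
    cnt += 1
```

Let's trace through this code step by step.

Initialize: y = 21
Initialize: cnt = 0
Entering loop: while y > 0:

After execution: cnt = 5
5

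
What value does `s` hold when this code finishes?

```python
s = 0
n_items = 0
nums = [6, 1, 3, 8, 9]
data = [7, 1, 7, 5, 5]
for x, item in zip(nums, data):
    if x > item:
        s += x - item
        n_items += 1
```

Let's trace through this code step by step.

Initialize: s = 0
Initialize: n_items = 0
Initialize: nums = [6, 1, 3, 8, 9]
Initialize: data = [7, 1, 7, 5, 5]
Entering loop: for x, item in zip(nums, data):

After execution: s = 7
7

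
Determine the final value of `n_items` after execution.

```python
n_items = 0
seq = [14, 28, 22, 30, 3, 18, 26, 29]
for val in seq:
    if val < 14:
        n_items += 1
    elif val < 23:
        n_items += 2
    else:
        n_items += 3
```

Let's trace through this code step by step.

Initialize: n_items = 0
Initialize: seq = [14, 28, 22, 30, 3, 18, 26, 29]
Entering loop: for val in seq:

After execution: n_items = 19
19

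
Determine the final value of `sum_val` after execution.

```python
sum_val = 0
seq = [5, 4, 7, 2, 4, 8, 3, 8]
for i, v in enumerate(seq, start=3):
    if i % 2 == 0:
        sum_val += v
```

Let's trace through this code step by step.

Initialize: sum_val = 0
Initialize: seq = [5, 4, 7, 2, 4, 8, 3, 8]
Entering loop: for i, v in enumerate(seq, start=3):

After execution: sum_val = 22
22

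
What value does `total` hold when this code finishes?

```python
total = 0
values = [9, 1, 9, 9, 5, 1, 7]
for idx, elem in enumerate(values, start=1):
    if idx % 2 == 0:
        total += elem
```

Let's trace through this code step by step.

Initialize: total = 0
Initialize: values = [9, 1, 9, 9, 5, 1, 7]
Entering loop: for idx, elem in enumerate(values, start=1):

After execution: total = 11
11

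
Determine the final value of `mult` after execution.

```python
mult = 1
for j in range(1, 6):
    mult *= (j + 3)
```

Let's trace through this code step by step.

Initialize: mult = 1
Entering loop: for j in range(1, 6):

After execution: mult = 6720
6720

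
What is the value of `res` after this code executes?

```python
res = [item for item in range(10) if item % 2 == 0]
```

Let's trace through this code step by step.

Initialize: res = [item for item in range(10) if item % 2 == 0]

After execution: res = [0, 2, 4, 6, 8]
[0, 2, 4, 6, 8]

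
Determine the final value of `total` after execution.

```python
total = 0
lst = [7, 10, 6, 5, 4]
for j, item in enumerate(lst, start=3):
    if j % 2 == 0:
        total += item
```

Let's trace through this code step by step.

Initialize: total = 0
Initialize: lst = [7, 10, 6, 5, 4]
Entering loop: for j, item in enumerate(lst, start=3):

After execution: total = 15
15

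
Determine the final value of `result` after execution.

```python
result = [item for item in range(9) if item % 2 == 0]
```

Let's trace through this code step by step.

Initialize: result = [item for item in range(9) if item % 2 == 0]

After execution: result = [0, 2, 4, 6, 8]
[0, 2, 4, 6, 8]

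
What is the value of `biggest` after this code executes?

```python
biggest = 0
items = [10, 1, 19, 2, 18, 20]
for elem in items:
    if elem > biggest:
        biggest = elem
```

Let's trace through this code step by step.

Initialize: biggest = 0
Initialize: items = [10, 1, 19, 2, 18, 20]
Entering loop: for elem in items:

After execution: biggest = 20
20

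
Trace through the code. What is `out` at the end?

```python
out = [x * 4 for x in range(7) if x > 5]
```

Let's trace through this code step by step.

Initialize: out = [x * 4 for x in range(7) if x > 5]

After execution: out = [24]
[24]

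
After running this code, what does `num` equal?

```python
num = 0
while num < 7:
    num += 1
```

Let's trace through this code step by step.

Initialize: num = 0
Entering loop: while num < 7:

After execution: num = 7
7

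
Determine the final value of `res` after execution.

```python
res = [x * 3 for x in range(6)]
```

Let's trace through this code step by step.

Initialize: res = [x * 3 for x in range(6)]

After execution: res = [0, 3, 6, 9, 12, 15]
[0, 3, 6, 9, 12, 15]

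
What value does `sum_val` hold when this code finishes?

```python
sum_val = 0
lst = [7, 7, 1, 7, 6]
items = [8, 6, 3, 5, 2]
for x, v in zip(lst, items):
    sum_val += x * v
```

Let's trace through this code step by step.

Initialize: sum_val = 0
Initialize: lst = [7, 7, 1, 7, 6]
Initialize: items = [8, 6, 3, 5, 2]
Entering loop: for x, v in zip(lst, items):

After execution: sum_val = 148
148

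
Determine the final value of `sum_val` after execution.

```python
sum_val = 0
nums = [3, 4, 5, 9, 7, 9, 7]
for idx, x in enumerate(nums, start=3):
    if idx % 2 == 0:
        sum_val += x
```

Let's trace through this code step by step.

Initialize: sum_val = 0
Initialize: nums = [3, 4, 5, 9, 7, 9, 7]
Entering loop: for idx, x in enumerate(nums, start=3):

After execution: sum_val = 22
22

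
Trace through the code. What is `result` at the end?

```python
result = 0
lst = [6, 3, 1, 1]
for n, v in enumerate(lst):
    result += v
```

Let's trace through this code step by step.

Initialize: result = 0
Initialize: lst = [6, 3, 1, 1]
Entering loop: for n, v in enumerate(lst):

After execution: result = 11
11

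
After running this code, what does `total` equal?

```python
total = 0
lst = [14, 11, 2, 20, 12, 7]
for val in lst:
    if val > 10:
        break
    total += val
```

Let's trace through this code step by step.

Initialize: total = 0
Initialize: lst = [14, 11, 2, 20, 12, 7]
Entering loop: for val in lst:

After execution: total = 0
0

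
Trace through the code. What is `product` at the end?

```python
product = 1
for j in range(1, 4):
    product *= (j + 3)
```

Let's trace through this code step by step.

Initialize: product = 1
Entering loop: for j in range(1, 4):

After execution: product = 120
120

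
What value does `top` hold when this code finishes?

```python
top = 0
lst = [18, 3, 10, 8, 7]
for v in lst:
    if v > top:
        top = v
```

Let's trace through this code step by step.

Initialize: top = 0
Initialize: lst = [18, 3, 10, 8, 7]
Entering loop: for v in lst:

After execution: top = 18
18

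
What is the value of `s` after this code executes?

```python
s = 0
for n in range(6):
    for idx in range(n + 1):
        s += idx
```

Let's trace through this code step by step.

Initialize: s = 0
Entering loop: for n in range(6):

After execution: s = 35
35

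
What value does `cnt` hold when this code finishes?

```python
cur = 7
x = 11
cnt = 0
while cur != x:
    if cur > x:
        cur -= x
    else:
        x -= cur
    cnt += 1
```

Let's trace through this code step by step.

Initialize: cur = 7
Initialize: x = 11
Initialize: cnt = 0
Entering loop: while cur != x:

After execution: cnt = 5
5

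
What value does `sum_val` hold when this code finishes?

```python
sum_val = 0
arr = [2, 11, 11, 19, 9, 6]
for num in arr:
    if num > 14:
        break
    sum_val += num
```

Let's trace through this code step by step.

Initialize: sum_val = 0
Initialize: arr = [2, 11, 11, 19, 9, 6]
Entering loop: for num in arr:

After execution: sum_val = 24
24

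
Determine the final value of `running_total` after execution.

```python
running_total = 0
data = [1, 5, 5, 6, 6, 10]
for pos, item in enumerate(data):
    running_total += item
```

Let's trace through this code step by step.

Initialize: running_total = 0
Initialize: data = [1, 5, 5, 6, 6, 10]
Entering loop: for pos, item in enumerate(data):

After execution: running_total = 33
33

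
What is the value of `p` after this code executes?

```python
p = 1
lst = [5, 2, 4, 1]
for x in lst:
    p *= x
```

Let's trace through this code step by step.

Initialize: p = 1
Initialize: lst = [5, 2, 4, 1]
Entering loop: for x in lst:

After execution: p = 40
40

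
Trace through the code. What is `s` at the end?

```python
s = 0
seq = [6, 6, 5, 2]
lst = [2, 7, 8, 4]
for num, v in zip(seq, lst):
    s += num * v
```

Let's trace through this code step by step.

Initialize: s = 0
Initialize: seq = [6, 6, 5, 2]
Initialize: lst = [2, 7, 8, 4]
Entering loop: for num, v in zip(seq, lst):

After execution: s = 102
102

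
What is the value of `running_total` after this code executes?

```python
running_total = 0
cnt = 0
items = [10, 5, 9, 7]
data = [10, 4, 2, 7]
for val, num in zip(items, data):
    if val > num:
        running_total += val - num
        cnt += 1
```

Let's trace through this code step by step.

Initialize: running_total = 0
Initialize: cnt = 0
Initialize: items = [10, 5, 9, 7]
Initialize: data = [10, 4, 2, 7]
Entering loop: for val, num in zip(items, data):

After execution: running_total = 8
8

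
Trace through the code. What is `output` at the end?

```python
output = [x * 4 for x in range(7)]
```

Let's trace through this code step by step.

Initialize: output = [x * 4 for x in range(7)]

After execution: output = [0, 4, 8, 12, 16, 20, 24]
[0, 4, 8, 12, 16, 20, 24]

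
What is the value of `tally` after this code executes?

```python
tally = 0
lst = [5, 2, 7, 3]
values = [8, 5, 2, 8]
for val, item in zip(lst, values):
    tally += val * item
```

Let's trace through this code step by step.

Initialize: tally = 0
Initialize: lst = [5, 2, 7, 3]
Initialize: values = [8, 5, 2, 8]
Entering loop: for val, item in zip(lst, values):

After execution: tally = 88
88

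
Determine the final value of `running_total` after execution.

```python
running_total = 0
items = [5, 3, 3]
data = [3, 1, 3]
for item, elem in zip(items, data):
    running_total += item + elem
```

Let's trace through this code step by step.

Initialize: running_total = 0
Initialize: items = [5, 3, 3]
Initialize: data = [3, 1, 3]
Entering loop: for item, elem in zip(items, data):

After execution: running_total = 18
18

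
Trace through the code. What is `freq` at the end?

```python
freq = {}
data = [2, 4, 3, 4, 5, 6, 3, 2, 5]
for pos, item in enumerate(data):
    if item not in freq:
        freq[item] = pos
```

Let's trace through this code step by step.

Initialize: freq = {}
Initialize: data = [2, 4, 3, 4, 5, 6, 3, 2, 5]
Entering loop: for pos, item in enumerate(data):

After execution: freq = {2: 0, 4: 1, 3: 2, 5: 4, 6: 5}
{2: 0, 4: 1, 3: 2, 5: 4, 6: 5}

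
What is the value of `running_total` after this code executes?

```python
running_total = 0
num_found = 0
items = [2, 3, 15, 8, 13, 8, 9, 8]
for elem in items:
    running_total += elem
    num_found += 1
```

Let's trace through this code step by step.

Initialize: running_total = 0
Initialize: num_found = 0
Initialize: items = [2, 3, 15, 8, 13, 8, 9, 8]
Entering loop: for elem in items:

After execution: running_total = 66
66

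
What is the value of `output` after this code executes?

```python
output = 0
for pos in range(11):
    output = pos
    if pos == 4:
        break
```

Let's trace through this code step by step.

Initialize: output = 0
Entering loop: for pos in range(11):

After execution: output = 4
4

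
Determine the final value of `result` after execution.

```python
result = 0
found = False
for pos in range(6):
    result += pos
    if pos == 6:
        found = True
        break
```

Let's trace through this code step by step.

Initialize: result = 0
Initialize: found = False
Entering loop: for pos in range(6):

After execution: result = 15
15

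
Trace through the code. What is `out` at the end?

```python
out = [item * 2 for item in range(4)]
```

Let's trace through this code step by step.

Initialize: out = [item * 2 for item in range(4)]

After execution: out = [0, 2, 4, 6]
[0, 2, 4, 6]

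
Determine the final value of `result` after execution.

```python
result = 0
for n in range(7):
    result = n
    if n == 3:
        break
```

Let's trace through this code step by step.

Initialize: result = 0
Entering loop: for n in range(7):

After execution: result = 3
3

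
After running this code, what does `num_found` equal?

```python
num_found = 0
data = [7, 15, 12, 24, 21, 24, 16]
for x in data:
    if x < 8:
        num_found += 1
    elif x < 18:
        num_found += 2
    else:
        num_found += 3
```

Let's trace through this code step by step.

Initialize: num_found = 0
Initialize: data = [7, 15, 12, 24, 21, 24, 16]
Entering loop: for x in data:

After execution: num_found = 16
16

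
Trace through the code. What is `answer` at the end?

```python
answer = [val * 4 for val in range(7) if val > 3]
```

Let's trace through this code step by step.

Initialize: answer = [val * 4 for val in range(7) if val > 3]

After execution: answer = [16, 20, 24]
[16, 20, 24]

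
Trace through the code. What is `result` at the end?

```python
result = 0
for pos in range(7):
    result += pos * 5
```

Let's trace through this code step by step.

Initialize: result = 0
Entering loop: for pos in range(7):

After execution: result = 105
105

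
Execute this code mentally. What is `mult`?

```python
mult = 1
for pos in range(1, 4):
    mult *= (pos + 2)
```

Let's trace through this code step by step.

Initialize: mult = 1
Entering loop: for pos in range(1, 4):

After execution: mult = 60
60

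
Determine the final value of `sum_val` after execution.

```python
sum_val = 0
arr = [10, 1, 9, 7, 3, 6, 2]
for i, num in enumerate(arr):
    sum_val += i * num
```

Let's trace through this code step by step.

Initialize: sum_val = 0
Initialize: arr = [10, 1, 9, 7, 3, 6, 2]
Entering loop: for i, num in enumerate(arr):

After execution: sum_val = 94
94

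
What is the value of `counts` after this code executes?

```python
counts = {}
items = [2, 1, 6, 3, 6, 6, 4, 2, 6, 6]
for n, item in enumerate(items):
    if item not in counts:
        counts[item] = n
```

Let's trace through this code step by step.

Initialize: counts = {}
Initialize: items = [2, 1, 6, 3, 6, 6, 4, 2, 6, 6]
Entering loop: for n, item in enumerate(items):

After execution: counts = {2: 0, 1: 1, 6: 2, 3: 3, 4: 6}
{2: 0, 1: 1, 6: 2, 3: 3, 4: 6}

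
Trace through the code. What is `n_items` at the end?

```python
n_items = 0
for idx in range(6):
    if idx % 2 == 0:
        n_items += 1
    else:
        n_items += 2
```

Let's trace through this code step by step.

Initialize: n_items = 0
Entering loop: for idx in range(6):

After execution: n_items = 9
9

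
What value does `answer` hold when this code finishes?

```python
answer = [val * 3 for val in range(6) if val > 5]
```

Let's trace through this code step by step.

Initialize: answer = [val * 3 for val in range(6) if val > 5]

After execution: answer = []
[]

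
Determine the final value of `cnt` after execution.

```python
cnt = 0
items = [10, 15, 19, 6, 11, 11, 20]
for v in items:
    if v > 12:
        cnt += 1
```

Let's trace through this code step by step.

Initialize: cnt = 0
Initialize: items = [10, 15, 19, 6, 11, 11, 20]
Entering loop: for v in items:

After execution: cnt = 3
3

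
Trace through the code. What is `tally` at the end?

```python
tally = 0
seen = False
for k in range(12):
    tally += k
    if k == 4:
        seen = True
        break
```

Let's trace through this code step by step.

Initialize: tally = 0
Initialize: seen = False
Entering loop: for k in range(12):

After execution: tally = 10
10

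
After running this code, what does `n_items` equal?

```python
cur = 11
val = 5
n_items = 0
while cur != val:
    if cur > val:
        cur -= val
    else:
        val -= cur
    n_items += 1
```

Let's trace through this code step by step.

Initialize: cur = 11
Initialize: val = 5
Initialize: n_items = 0
Entering loop: while cur != val:

After execution: n_items = 6
6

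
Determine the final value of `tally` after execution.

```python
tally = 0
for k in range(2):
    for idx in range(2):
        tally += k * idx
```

Let's trace through this code step by step.

Initialize: tally = 0
Entering loop: for k in range(2):

After execution: tally = 1
1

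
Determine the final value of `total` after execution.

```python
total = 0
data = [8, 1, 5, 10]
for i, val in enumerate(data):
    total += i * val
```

Let's trace through this code step by step.

Initialize: total = 0
Initialize: data = [8, 1, 5, 10]
Entering loop: for i, val in enumerate(data):

After execution: total = 41
41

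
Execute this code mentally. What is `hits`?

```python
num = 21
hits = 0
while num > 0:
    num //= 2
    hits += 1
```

Let's trace through this code step by step.

Initialize: num = 21
Initialize: hits = 0
Entering loop: while num > 0:

After execution: hits = 5
5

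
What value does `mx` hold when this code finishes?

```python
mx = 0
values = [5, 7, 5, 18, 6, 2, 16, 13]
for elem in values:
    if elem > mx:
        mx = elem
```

Let's trace through this code step by step.

Initialize: mx = 0
Initialize: values = [5, 7, 5, 18, 6, 2, 16, 13]
Entering loop: for elem in values:

After execution: mx = 18
18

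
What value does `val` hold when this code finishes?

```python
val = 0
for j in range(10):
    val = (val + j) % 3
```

Let's trace through this code step by step.

Initialize: val = 0
Entering loop: for j in range(10):

After execution: val = 0
0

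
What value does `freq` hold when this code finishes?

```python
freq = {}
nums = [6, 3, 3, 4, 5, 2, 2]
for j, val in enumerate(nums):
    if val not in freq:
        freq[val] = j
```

Let's trace through this code step by step.

Initialize: freq = {}
Initialize: nums = [6, 3, 3, 4, 5, 2, 2]
Entering loop: for j, val in enumerate(nums):

After execution: freq = {6: 0, 3: 1, 4: 3, 5: 4, 2: 5}
{6: 0, 3: 1, 4: 3, 5: 4, 2: 5}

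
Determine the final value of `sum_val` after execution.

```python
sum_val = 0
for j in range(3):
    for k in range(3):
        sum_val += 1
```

Let's trace through this code step by step.

Initialize: sum_val = 0
Entering loop: for j in range(3):

After execution: sum_val = 9
9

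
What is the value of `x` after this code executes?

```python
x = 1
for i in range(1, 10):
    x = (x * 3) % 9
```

Let's trace through this code step by step.

Initialize: x = 1
Entering loop: for i in range(1, 10):

After execution: x = 0
0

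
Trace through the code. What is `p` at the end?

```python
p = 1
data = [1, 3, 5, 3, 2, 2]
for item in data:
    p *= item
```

Let's trace through this code step by step.

Initialize: p = 1
Initialize: data = [1, 3, 5, 3, 2, 2]
Entering loop: for item in data:

After execution: p = 180
180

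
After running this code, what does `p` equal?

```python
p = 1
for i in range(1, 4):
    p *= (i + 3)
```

Let's trace through this code step by step.

Initialize: p = 1
Entering loop: for i in range(1, 4):

After execution: p = 120
120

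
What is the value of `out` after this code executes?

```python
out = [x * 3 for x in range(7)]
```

Let's trace through this code step by step.

Initialize: out = [x * 3 for x in range(7)]

After execution: out = [0, 3, 6, 9, 12, 15, 18]
[0, 3, 6, 9, 12, 15, 18]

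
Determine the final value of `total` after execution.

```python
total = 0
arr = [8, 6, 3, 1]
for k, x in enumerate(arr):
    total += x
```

Let's trace through this code step by step.

Initialize: total = 0
Initialize: arr = [8, 6, 3, 1]
Entering loop: for k, x in enumerate(arr):

After execution: total = 18
18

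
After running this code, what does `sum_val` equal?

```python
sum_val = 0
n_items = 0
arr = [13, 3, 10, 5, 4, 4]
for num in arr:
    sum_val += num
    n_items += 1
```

Let's trace through this code step by step.

Initialize: sum_val = 0
Initialize: n_items = 0
Initialize: arr = [13, 3, 10, 5, 4, 4]
Entering loop: for num in arr:

After execution: sum_val = 39
39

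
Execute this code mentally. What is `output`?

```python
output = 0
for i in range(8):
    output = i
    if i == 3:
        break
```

Let's trace through this code step by step.

Initialize: output = 0
Entering loop: for i in range(8):

After execution: output = 3
3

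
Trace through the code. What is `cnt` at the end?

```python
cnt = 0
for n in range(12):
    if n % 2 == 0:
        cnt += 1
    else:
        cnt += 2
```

Let's trace through this code step by step.

Initialize: cnt = 0
Entering loop: for n in range(12):

After execution: cnt = 18
18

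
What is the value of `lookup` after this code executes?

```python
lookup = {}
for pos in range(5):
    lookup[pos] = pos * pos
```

Let's trace through this code step by step.

Initialize: lookup = {}
Entering loop: for pos in range(5):

After execution: lookup = {0: 0, 1: 1, 2: 4, 3: 9, 4: 16}
{0: 0, 1: 1, 2: 4, 3: 9, 4: 16}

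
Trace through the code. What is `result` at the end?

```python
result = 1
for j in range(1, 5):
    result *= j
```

Let's trace through this code step by step.

Initialize: result = 1
Entering loop: for j in range(1, 5):

After execution: result = 24
24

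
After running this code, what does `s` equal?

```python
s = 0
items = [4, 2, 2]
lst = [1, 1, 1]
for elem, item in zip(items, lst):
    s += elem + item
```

Let's trace through this code step by step.

Initialize: s = 0
Initialize: items = [4, 2, 2]
Initialize: lst = [1, 1, 1]
Entering loop: for elem, item in zip(items, lst):

After execution: s = 11
11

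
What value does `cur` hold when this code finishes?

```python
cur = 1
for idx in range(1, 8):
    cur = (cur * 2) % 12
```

Let's trace through this code step by step.

Initialize: cur = 1
Entering loop: for idx in range(1, 8):

After execution: cur = 8
8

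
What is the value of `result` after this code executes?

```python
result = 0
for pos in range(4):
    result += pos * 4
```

Let's trace through this code step by step.

Initialize: result = 0
Entering loop: for pos in range(4):

After execution: result = 24
24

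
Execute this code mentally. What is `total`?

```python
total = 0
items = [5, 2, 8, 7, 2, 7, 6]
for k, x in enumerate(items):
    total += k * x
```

Let's trace through this code step by step.

Initialize: total = 0
Initialize: items = [5, 2, 8, 7, 2, 7, 6]
Entering loop: for k, x in enumerate(items):

After execution: total = 118
118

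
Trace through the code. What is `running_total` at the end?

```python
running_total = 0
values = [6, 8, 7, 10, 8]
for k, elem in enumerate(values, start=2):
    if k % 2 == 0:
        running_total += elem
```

Let's trace through this code step by step.

Initialize: running_total = 0
Initialize: values = [6, 8, 7, 10, 8]
Entering loop: for k, elem in enumerate(values, start=2):

After execution: running_total = 21
21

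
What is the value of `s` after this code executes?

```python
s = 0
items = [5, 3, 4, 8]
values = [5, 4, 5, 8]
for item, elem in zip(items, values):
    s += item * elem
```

Let's trace through this code step by step.

Initialize: s = 0
Initialize: items = [5, 3, 4, 8]
Initialize: values = [5, 4, 5, 8]
Entering loop: for item, elem in zip(items, values):

After execution: s = 121
121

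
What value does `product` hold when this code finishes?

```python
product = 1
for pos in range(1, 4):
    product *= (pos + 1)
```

Let's trace through this code step by step.

Initialize: product = 1
Entering loop: for pos in range(1, 4):

After execution: product = 24
24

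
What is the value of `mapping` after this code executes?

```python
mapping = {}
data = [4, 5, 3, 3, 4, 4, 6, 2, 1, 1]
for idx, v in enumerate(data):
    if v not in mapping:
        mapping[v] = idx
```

Let's trace through this code step by step.

Initialize: mapping = {}
Initialize: data = [4, 5, 3, 3, 4, 4, 6, 2, 1, 1]
Entering loop: for idx, v in enumerate(data):

After execution: mapping = {4: 0, 5: 1, 3: 2, 6: 6, 2: 7, 1: 8}
{4: 0, 5: 1, 3: 2, 6: 6, 2: 7, 1: 8}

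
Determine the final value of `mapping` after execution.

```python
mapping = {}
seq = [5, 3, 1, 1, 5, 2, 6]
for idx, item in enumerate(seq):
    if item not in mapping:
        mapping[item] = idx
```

Let's trace through this code step by step.

Initialize: mapping = {}
Initialize: seq = [5, 3, 1, 1, 5, 2, 6]
Entering loop: for idx, item in enumerate(seq):

After execution: mapping = {5: 0, 3: 1, 1: 2, 2: 5, 6: 6}
{5: 0, 3: 1, 1: 2, 2: 5, 6: 6}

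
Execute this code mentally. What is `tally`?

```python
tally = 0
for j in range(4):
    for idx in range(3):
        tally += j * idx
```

Let's trace through this code step by step.

Initialize: tally = 0
Entering loop: for j in range(4):

After execution: tally = 18
18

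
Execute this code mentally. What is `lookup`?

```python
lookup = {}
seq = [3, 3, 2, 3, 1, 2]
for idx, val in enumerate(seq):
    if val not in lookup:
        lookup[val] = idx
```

Let's trace through this code step by step.

Initialize: lookup = {}
Initialize: seq = [3, 3, 2, 3, 1, 2]
Entering loop: for idx, val in enumerate(seq):

After execution: lookup = {3: 0, 2: 2, 1: 4}
{3: 0, 2: 2, 1: 4}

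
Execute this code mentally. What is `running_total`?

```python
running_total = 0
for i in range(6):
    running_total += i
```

Let's trace through this code step by step.

Initialize: running_total = 0
Entering loop: for i in range(6):

After execution: running_total = 15
15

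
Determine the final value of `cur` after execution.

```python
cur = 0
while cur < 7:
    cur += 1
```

Let's trace through this code step by step.

Initialize: cur = 0
Entering loop: while cur < 7:

After execution: cur = 7
7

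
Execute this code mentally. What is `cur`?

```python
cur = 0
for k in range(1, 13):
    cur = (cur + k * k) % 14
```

Let's trace through this code step by step.

Initialize: cur = 0
Entering loop: for k in range(1, 13):

After execution: cur = 6
6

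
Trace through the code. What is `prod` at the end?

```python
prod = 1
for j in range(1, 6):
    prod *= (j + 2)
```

Let's trace through this code step by step.

Initialize: prod = 1
Entering loop: for j in range(1, 6):

After execution: prod = 2520
2520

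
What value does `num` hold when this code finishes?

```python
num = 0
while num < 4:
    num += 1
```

Let's trace through this code step by step.

Initialize: num = 0
Entering loop: while num < 4:

After execution: num = 4
4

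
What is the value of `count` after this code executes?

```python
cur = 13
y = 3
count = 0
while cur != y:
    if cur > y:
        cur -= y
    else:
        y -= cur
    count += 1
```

Let's trace through this code step by step.

Initialize: cur = 13
Initialize: y = 3
Initialize: count = 0
Entering loop: while cur != y:

After execution: count = 6
6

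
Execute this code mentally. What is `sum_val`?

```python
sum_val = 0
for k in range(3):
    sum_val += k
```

Let's trace through this code step by step.

Initialize: sum_val = 0
Entering loop: for k in range(3):

After execution: sum_val = 3
3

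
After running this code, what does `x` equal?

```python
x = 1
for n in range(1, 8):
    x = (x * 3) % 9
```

Let's trace through this code step by step.

Initialize: x = 1
Entering loop: for n in range(1, 8):

After execution: x = 0
0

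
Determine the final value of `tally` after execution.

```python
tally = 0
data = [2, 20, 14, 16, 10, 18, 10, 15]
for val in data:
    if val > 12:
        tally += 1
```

Let's trace through this code step by step.

Initialize: tally = 0
Initialize: data = [2, 20, 14, 16, 10, 18, 10, 15]
Entering loop: for val in data:

After execution: tally = 5
5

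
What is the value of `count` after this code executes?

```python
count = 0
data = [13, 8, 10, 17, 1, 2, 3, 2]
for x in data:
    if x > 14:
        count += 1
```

Let's trace through this code step by step.

Initialize: count = 0
Initialize: data = [13, 8, 10, 17, 1, 2, 3, 2]
Entering loop: for x in data:

After execution: count = 1
1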